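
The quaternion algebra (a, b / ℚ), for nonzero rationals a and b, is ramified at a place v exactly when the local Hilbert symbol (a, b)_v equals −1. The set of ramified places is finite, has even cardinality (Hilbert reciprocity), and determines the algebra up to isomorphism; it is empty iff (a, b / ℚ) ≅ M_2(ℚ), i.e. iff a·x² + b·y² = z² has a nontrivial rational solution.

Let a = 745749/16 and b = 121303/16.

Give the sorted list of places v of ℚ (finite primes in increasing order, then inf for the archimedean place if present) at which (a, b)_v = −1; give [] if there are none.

[31, 47]

Mod squares: a ≡ 82861, b ≡ 121303. Check v ∈ {∞, 2, 3, 7, 13, 31, 41, 43, 47}.
v=7: a=7^0·(≡2), b=7^1·(≡2) mod 7; (2|7)=+1, (2|7)=+1; (−1)^{0·1·3}·(+1)^1·(+1)^0 = +1.
v=41: a=41^1·(≡17), b=41^0·(≡40) mod 41; (17|41)=-1, (40|41)=+1; (−1)^{1·0·20}·(-1)^0·(+1)^1 = +1.
v=13: a=13^0·(≡10), b=13^1·(≡12) mod 13; (10|13)=+1, (12|13)=+1; (−1)^{0·1·6}·(+1)^1·(+1)^0 = +1.
v=47: a=47^1·(≡37), b=47^0·(≡35) mod 47; (37|47)=+1, (35|47)=-1; (−1)^{1·0·23}·(+1)^0·(-1)^1 = -1.
v=2: v_2(a)=-4, v_2(b)=-4; units ≡ 5, 7 (mod 8); ε·ε+αω+βω = 0·1+-4·0+-4·1 ≡ 0  ⇒  (a,b)_2 = +1.
v=31: a=31^0·(≡26), b=31^1·(≡14) mod 31; (26|31)=-1, (14|31)=+1; (−1)^{0·1·15}·(-1)^1·(+1)^0 = -1.
v=∞: 82861 > 0 and 121303 > 0  ⇒  (a,b)_∞ = +1.
v=43: a=43^1·(≡17), b=43^1·(≡7) mod 43; (17|43)=+1, (7|43)=-1; (−1)^{1·1·21}·(+1)^1·(-1)^1 = +1.
v=3: a=3^2·(≡1), b=3^0·(≡1) mod 3; (1|3)=+1, (1|3)=+1; (−1)^{2·0·1}·(+1)^0·(+1)^2 = +1.
(82861, 121303 / ℚ) ramifies at {31, 47}: a division algebra.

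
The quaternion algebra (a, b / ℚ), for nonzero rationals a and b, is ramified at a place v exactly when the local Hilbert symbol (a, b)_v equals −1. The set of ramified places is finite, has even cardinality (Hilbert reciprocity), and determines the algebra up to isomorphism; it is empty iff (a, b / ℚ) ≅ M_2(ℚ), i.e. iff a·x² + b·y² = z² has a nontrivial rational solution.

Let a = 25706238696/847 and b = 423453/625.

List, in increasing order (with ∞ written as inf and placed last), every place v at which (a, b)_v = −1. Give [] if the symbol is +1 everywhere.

Mod squares: a ≡ 6902, b ≡ 1173. Check v ∈ {∞, 2, 3, 5, 7, 11, 17, 19, 23, 29, 37}.
v=37: a=37^2·(≡29), b=37^0·(≡3) mod 37; (29|37)=-1, (3|37)=+1; (−1)^{2·0·18}·(-1)^0·(+1)^2 = +1.
v=23: a=23^2·(≡2), b=23^1·(≡20) mod 23; (2|23)=+1, (20|23)=-1; (−1)^{2·1·11}·(+1)^1·(-1)^2 = +1.
v=3: a=3^2·(≡2), b=3^1·(≡1) mod 3; (2|3)=-1, (1|3)=+1; (−1)^{2·1·1}·(-1)^1·(+1)^2 = -1.
v=∞: 6902 > 0 and 1173 > 0  ⇒  (a,b)_∞ = +1.
v=5: a=5^0·(≡3), b=5^-4·(≡3) mod 5; (3|5)=-1, (3|5)=-1; (−1)^{0·-4·2}·(-1)^-4·(-1)^0 = +1.
v=17: a=17^1·(≡1), b=17^1·(≡16) mod 17; (1|17)=+1, (16|17)=+1; (−1)^{1·1·8}·(+1)^1·(+1)^1 = +1.
v=19: a=19^0·(≡11), b=19^2·(≡12) mod 19; (11|19)=+1, (12|19)=-1; (−1)^{0·2·9}·(+1)^2·(-1)^0 = +1.
v=2: v_2(a)=3, v_2(b)=0; units ≡ 3, 5 (mod 8); ε·ε+αω+βω = 1·0+3·1+0·1 ≡ 1  ⇒  (a,b)_2 = -1.
v=7: a=7^-1·(≡6), b=7^0·(≡1) mod 7; (6|7)=-1, (1|7)=+1; (−1)^{-1·0·3}·(-1)^0·(+1)^-1 = +1.
v=29: a=29^1·(≡13), b=29^0·(≡16) mod 29; (13|29)=+1, (16|29)=+1; (−1)^{1·0·14}·(+1)^0·(+1)^1 = +1.
v=11: a=11^-2·(≡4), b=11^0·(≡7) mod 11; (4|11)=+1, (7|11)=-1; (−1)^{-2·0·5}·(+1)^0·(-1)^-2 = +1.
|Ram(6902, 1173)| = 2, even; anisotropic at {2, 3}.

[2, 3]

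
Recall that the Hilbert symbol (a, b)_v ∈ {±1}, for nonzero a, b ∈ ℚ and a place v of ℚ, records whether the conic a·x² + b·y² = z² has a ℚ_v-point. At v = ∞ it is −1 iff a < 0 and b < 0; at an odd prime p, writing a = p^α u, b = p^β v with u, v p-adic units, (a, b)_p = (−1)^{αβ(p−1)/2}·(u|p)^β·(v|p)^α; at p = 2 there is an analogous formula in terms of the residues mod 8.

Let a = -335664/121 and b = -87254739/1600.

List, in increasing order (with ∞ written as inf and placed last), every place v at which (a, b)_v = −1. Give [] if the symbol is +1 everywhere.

Mod squares: a ≡ -259, b ≡ -13299. Check v ∈ {∞, 2, 3, 5, 7, 11, 13, 31, 37}.
v=2: v_2(a)=4, v_2(b)=-6; units ≡ 5, 5 (mod 8); ε·ε+αω+βω = 0·0+4·1+-6·1 ≡ 0  ⇒  (a,b)_2 = +1.
v=11: a=11^-2·(≡1), b=11^1·(≡1) mod 11; (1|11)=+1, (1|11)=+1; (−1)^{-2·1·5}·(+1)^1·(+1)^-2 = +1.
v=13: a=13^0·(≡12), b=13^1·(≡10) mod 13; (12|13)=+1, (10|13)=+1; (−1)^{0·1·6}·(+1)^1·(+1)^0 = +1.
v=3: a=3^4·(≡2), b=3^9·(≡1) mod 3; (2|3)=-1, (1|3)=+1; (−1)^{4·9·1}·(-1)^9·(+1)^4 = -1.
v=∞: -259 < 0 and -13299 < 0  ⇒  (a,b)_∞ = -1.
v=31: a=31^0·(≡9), b=31^1·(≡2) mod 31; (9|31)=+1, (2|31)=+1; (−1)^{0·1·15}·(+1)^1·(+1)^0 = +1.
v=37: a=37^1·(≡3), b=37^0·(≡28) mod 37; (3|37)=+1, (28|37)=+1; (−1)^{1·0·18}·(+1)^0·(+1)^1 = +1.
v=7: a=7^1·(≡6), b=7^0·(≡4) mod 7; (6|7)=-1, (4|7)=+1; (−1)^{1·0·3}·(-1)^0·(+1)^1 = +1.
v=5: a=5^0·(≡1), b=5^-2·(≡4) mod 5; (1|5)=+1, (4|5)=+1; (−1)^{0·-2·2}·(+1)^-2·(+1)^0 = +1.
Ram(-259, -13299) = {3, ∞}; no ℚ_3-point on the conic.

[3, inf]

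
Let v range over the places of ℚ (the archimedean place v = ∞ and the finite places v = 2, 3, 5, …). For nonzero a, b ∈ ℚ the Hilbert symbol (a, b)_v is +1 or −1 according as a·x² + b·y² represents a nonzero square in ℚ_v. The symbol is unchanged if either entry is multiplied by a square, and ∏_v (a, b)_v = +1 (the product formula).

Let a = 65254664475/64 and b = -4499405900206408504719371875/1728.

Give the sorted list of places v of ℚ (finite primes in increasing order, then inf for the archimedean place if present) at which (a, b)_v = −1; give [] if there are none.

(a, b) ≡ (1716099, -62985) mod (ℚ^×)²; places V = {2, 3, 5, 7, 11, 13, 17, 19, 23, 43, ∞}.
(a,b)_7: α=1, u≡3; β=6, v≡2 (mod 7); (3|7)=-1, (2|7)=+1; sign (−1)^0·-1^6·+1^1 = +1.
(a,b)_43: α=0, u≡32; β=2, v≡25 (mod 43); (32|43)=-1, (25|43)=+1; sign (−1)^0·-1^2·+1^0 = +1.
(a,b)_23: α=1, u≡8; β=2, v≡6 (mod 23); (8|23)=+1, (6|23)=+1; sign (−1)^0·+1^2·+1^1 = +1.
(a,b)_2: α=-6, β=-6; u≡3, v≡7 (mod 8); ε(u)ε(v)=1·1, αω(v)=-6·0, βω(u)=-6·1; sum ≡ 1  ⇒  -1.
(a,b)_5: α=2, u≡1; β=5, v≡2 (mod 5); (1|5)=+1, (2|5)=-1; sign (−1)^0·+1^5·-1^2 = +1.
(a,b)_13: α=2, u≡7; β=5, v≡1 (mod 13); (7|13)=-1, (1|13)=+1; sign (−1)^0·-1^5·+1^2 = -1.
(a,b)_3: α=3, u≡2; β=-3, v≡2 (mod 3); (2|3)=-1, (2|3)=-1; sign (−1)^1·-1^-3·-1^3 = -1.
(a,b)_∞: sgn(1716099)=+, sgn(-62985)=−, so +1.
(a,b)_19: α=1, u≡12; β=3, v≡18 (mod 19); (12|19)=-1, (18|19)=-1; sign (−1)^1·-1^3·-1^1 = -1.
(a,b)_17: α=1, u≡1; β=3, v≡4 (mod 17); (1|17)=+1, (4|17)=+1; sign (−1)^0·+1^3·+1^1 = +1.
(a,b)_11: α=1, u≡7; β=0, v≡3 (mod 11); (7|11)=-1, (3|11)=+1; sign (−1)^0·-1^0·+1^1 = +1.
Ram(1716099, -62985) = {2, 3, 13, 19}; no ℚ_2-point on the conic.

[2, 3, 13, 19]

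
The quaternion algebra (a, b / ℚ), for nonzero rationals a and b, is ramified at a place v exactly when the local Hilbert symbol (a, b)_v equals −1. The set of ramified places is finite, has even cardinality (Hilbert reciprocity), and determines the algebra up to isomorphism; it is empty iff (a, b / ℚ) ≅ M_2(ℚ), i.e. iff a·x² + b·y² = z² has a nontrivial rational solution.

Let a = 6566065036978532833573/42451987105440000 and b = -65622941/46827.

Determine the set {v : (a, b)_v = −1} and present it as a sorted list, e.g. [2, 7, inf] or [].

(a, b) ≡ (37, -27047) mod (ℚ^×)²; places V = {2, 3, 5, 7, 11, 17, 19, 29, 37, 43, ∞}.
(a,b)_17: α=6, u≡5; β=3, v≡10 (mod 17); (5|17)=-1, (10|17)=-1; sign (−1)^0·-1^3·-1^6 = -1.
(a,b)_5: α=-4, u≡2; β=0, v≡2 (mod 5); (2|5)=-1, (2|5)=-1; sign (−1)^0·-1^0·-1^-4 = +1.
(a,b)_29: α=2, u≡27; β=0, v≡11 (mod 29); (27|29)=-1, (11|29)=-1; sign (−1)^0·-1^0·-1^2 = +1.
(a,b)_∞: sgn(37)=+, sgn(-27047)=−, so +1.
(a,b)_2: α=-8, β=0; u≡5, v≡1 (mod 8); ε(u)ε(v)=0·0, αω(v)=-8·0, βω(u)=0·1; sum ≡ 0  ⇒  +1.
(a,b)_37: α=3, u≡11; β=1, v≡27 (mod 37); (11|37)=+1, (27|37)=+1; sign (−1)^0·+1^1·+1^3 = +1.
(a,b)_11: α=-6, u≡5; β=-2, v≡6 (mod 11); (5|11)=+1, (6|11)=-1; sign (−1)^0·+1^-2·-1^-6 = +1.
(a,b)_3: α=-4, u≡1; β=-2, v≡1 (mod 3); (1|3)=+1, (1|3)=+1; sign (−1)^0·+1^-2·+1^-4 = +1.
(a,b)_7: α=2, u≡4; β=0, v≡2 (mod 7); (4|7)=+1, (2|7)=+1; sign (−1)^0·+1^0·+1^2 = +1.
(a,b)_19: α=4, u≡3; β=2, v≡1 (mod 19); (3|19)=-1, (1|19)=+1; sign (−1)^0·-1^2·+1^4 = +1.
(a,b)_43: α=-2, u≡19; β=-1, v≡31 (mod 43); (19|43)=-1, (31|43)=+1; sign (−1)^0·-1^-1·+1^-2 = -1.
(37, -27047 / ℚ) ramifies at {17, 43}: a division algebra.

[17, 43]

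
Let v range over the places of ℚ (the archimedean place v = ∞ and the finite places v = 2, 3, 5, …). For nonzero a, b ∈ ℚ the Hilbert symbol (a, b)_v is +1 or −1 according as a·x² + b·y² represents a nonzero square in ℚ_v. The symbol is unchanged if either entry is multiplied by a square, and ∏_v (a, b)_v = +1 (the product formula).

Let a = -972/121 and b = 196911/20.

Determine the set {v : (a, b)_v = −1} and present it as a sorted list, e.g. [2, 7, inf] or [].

[3, 5, 11, 17]

Mod squares: a ≡ -3, b ≡ 12155. Check v ∈ {∞, 2, 3, 5, 11, 13, 17}.
v=5: a=5^0·(≡3), b=5^-1·(≡4) mod 5; (3|5)=-1, (4|5)=+1; (−1)^{0·-1·2}·(-1)^-1·(+1)^0 = -1.
v=13: a=13^0·(≡4), b=13^1·(≡4) mod 13; (4|13)=+1, (4|13)=+1; (−1)^{0·1·6}·(+1)^1·(+1)^0 = +1.
v=2: v_2(a)=2, v_2(b)=-2; units ≡ 5, 3 (mod 8); ε·ε+αω+βω = 0·1+2·1+-2·1 ≡ 0  ⇒  (a,b)_2 = +1.
v=3: a=3^5·(≡2), b=3^4·(≡2) mod 3; (2|3)=-1, (2|3)=-1; (−1)^{5·4·1}·(-1)^4·(-1)^5 = -1.
v=11: a=11^-2·(≡7), b=11^1·(≡9) mod 11; (7|11)=-1, (9|11)=+1; (−1)^{-2·1·5}·(-1)^1·(+1)^-2 = -1.
v=∞: -3 < 0 and 12155 > 0  ⇒  (a,b)_∞ = +1.
v=17: a=17^0·(≡7), b=17^1·(≡2) mod 17; (7|17)=-1, (2|17)=+1; (−1)^{0·1·8}·(-1)^1·(+1)^0 = -1.
|Ram(-3, 12155)| = 4, even; anisotropic at {3, 5, 11, 17}.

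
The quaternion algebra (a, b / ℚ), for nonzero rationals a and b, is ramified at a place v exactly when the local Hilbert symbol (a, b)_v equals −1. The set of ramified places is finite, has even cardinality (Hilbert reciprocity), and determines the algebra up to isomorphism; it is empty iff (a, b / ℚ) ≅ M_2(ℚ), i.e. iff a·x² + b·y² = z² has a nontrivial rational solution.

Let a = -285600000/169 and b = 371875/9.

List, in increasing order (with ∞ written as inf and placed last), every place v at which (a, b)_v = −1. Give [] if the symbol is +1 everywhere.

[2, 5, 7, 17]

Mod squares: a ≡ -1785, b ≡ 595. Check v ∈ {∞, 2, 3, 5, 7, 13, 17}.
v=17: a=17^1·(≡5), b=17^1·(≡9) mod 17; (5|17)=-1, (9|17)=+1; (−1)^{1·1·8}·(-1)^1·(+1)^1 = -1.
v=∞: -1785 < 0 and 595 > 0  ⇒  (a,b)_∞ = +1.
v=5: a=5^5·(≡2), b=5^5·(≡1) mod 5; (2|5)=-1, (1|5)=+1; (−1)^{5·5·2}·(-1)^5·(+1)^5 = -1.
v=13: a=13^-2·(≡3), b=13^0·(≡4) mod 13; (3|13)=+1, (4|13)=+1; (−1)^{-2·0·6}·(+1)^0·(+1)^-2 = +1.
v=2: v_2(a)=8, v_2(b)=0; units ≡ 7, 3 (mod 8); ε·ε+αω+βω = 1·1+8·1+0·0 ≡ 1  ⇒  (a,b)_2 = -1.
v=7: a=7^1·(≡4), b=7^1·(≡1) mod 7; (4|7)=+1, (1|7)=+1; (−1)^{1·1·3}·(+1)^1·(+1)^1 = -1.
v=3: a=3^1·(≡2), b=3^-2·(≡1) mod 3; (2|3)=-1, (1|3)=+1; (−1)^{1·-2·1}·(-1)^-2·(+1)^1 = +1.
(-1785, 595 / ℚ) ramifies at {2, 5, 7, 17}: a division algebra.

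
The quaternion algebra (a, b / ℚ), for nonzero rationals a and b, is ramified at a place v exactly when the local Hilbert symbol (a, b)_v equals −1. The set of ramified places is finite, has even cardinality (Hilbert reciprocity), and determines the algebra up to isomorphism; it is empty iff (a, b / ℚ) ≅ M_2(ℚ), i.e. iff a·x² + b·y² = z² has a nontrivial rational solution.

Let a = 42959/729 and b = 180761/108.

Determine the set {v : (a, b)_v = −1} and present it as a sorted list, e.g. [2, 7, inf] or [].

[2, 3, 7, 31]

(a, b) ≡ (119, 11067) mod (ℚ^×)²; places V = {2, 3, 7, 17, 19, 31, ∞}.
(a,b)_17: α=1, u≡3; β=1, v≡7 (mod 17); (3|17)=-1, (7|17)=-1; sign (−1)^0·-1^1·-1^1 = +1.
(a,b)_∞: sgn(119)=+, sgn(11067)=+, so +1.
(a,b)_3: α=-6, u≡2; β=-3, v≡2 (mod 3); (2|3)=-1, (2|3)=-1; sign (−1)^0·-1^-3·-1^-6 = -1.
(a,b)_31: α=0, u≡17; β=1, v≡25 (mod 31); (17|31)=-1, (25|31)=+1; sign (−1)^0·-1^1·+1^0 = -1.
(a,b)_7: α=1, u≡5; β=3, v≡3 (mod 7); (5|7)=-1, (3|7)=-1; sign (−1)^1·-1^3·-1^1 = -1.
(a,b)_19: α=2, u≡17; β=0, v≡4 (mod 19); (17|19)=+1, (4|19)=+1; sign (−1)^0·+1^0·+1^2 = +1.
(a,b)_2: α=0, β=-2; u≡7, v≡3 (mod 8); ε(u)ε(v)=1·1, αω(v)=0·1, βω(u)=-2·0; sum ≡ 1  ⇒  -1.
Ram(119, 11067) = {2, 3, 7, 31}; no ℚ_2-point on the conic.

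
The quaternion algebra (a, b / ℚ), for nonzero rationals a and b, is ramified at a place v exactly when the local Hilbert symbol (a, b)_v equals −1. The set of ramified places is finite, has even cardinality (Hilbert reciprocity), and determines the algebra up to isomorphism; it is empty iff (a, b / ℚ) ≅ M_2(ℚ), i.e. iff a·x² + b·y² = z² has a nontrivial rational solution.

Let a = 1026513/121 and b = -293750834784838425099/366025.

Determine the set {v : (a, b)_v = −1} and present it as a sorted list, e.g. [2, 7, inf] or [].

[23, 29]

Mod squares: a ≡ 12673, b ≡ -871131. Check v ∈ {∞, 2, 3, 5, 7, 11, 17, 19, 23, 29, 31}.
v=5: a=5^0·(≡3), b=5^-2·(≡1) mod 5; (3|5)=-1, (1|5)=+1; (−1)^{0·-2·2}·(-1)^-2·(+1)^0 = +1.
v=∞: 12673 > 0 and -871131 < 0  ⇒  (a,b)_∞ = +1.
v=3: a=3^4·(≡1), b=3^5·(≡2) mod 3; (1|3)=+1, (2|3)=-1; (−1)^{4·5·1}·(+1)^5·(-1)^4 = +1.
v=23: a=23^1·(≡21), b=23^4·(≡20) mod 23; (21|23)=-1, (20|23)=-1; (−1)^{1·4·11}·(-1)^4·(-1)^1 = -1.
v=17: a=17^0·(≡1), b=17^1·(≡10) mod 17; (1|17)=+1, (10|17)=-1; (−1)^{0·1·8}·(+1)^1·(-1)^0 = +1.
v=29: a=29^1·(≡15), b=29^3·(≡23) mod 29; (15|29)=-1, (23|29)=+1; (−1)^{1·3·14}·(-1)^3·(+1)^1 = -1.
v=19: a=19^1·(≡15), b=19^3·(≡1) mod 19; (15|19)=-1, (1|19)=+1; (−1)^{1·3·9}·(-1)^3·(+1)^1 = +1.
v=11: a=11^-2·(≡4), b=11^-4·(≡9) mod 11; (4|11)=+1, (9|11)=+1; (−1)^{-2·-4·5}·(+1)^-4·(+1)^-2 = +1.
v=31: a=31^0·(≡7), b=31^1·(≡20) mod 31; (7|31)=+1, (20|31)=+1; (−1)^{0·1·15}·(+1)^1·(+1)^0 = +1.
v=2: v_2(a)=0, v_2(b)=0; units ≡ 1, 5 (mod 8); ε·ε+αω+βω = 0·0+0·1+0·0 ≡ 0  ⇒  (a,b)_2 = +1.
v=7: a=7^0·(≡6), b=7^2·(≡3) mod 7; (6|7)=-1, (3|7)=-1; (−1)^{0·2·3}·(-1)^2·(-1)^0 = +1.
|Ram(12673, -871131)| = 2, even; anisotropic at {23, 29}.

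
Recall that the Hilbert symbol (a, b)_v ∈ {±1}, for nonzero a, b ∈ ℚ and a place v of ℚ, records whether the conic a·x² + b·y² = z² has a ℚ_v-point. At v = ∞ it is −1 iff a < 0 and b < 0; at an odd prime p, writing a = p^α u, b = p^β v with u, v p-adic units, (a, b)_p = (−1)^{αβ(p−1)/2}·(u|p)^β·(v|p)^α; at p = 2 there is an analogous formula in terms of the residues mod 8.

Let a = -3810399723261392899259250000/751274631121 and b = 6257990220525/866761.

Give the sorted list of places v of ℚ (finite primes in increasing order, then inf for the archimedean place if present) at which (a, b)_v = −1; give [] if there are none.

[29, 37]

Mod squares: a ≡ -37, b ≡ 29. Check v ∈ {∞, 2, 3, 5, 7, 19, 29, 31, 37}.
v=29: a=29^2·(≡19), b=29^1·(≡22) mod 29; (19|29)=-1, (22|29)=+1; (−1)^{2·1·14}·(-1)^1·(+1)^2 = -1.
v=19: a=19^-4·(≡4), b=19^-2·(≡12) mod 19; (4|19)=+1, (12|19)=-1; (−1)^{-4·-2·9}·(+1)^-2·(-1)^-4 = +1.
v=2: v_2(a)=4, v_2(b)=0; units ≡ 3, 5 (mod 8); ε·ε+αω+βω = 1·0+4·1+0·1 ≡ 0  ⇒  (a,b)_2 = +1.
v=7: a=7^-8·(≡3), b=7^-4·(≡2) mod 7; (3|7)=-1, (2|7)=+1; (−1)^{-8·-4·3}·(-1)^-4·(+1)^-8 = +1.
v=5: a=5^6·(≡3), b=5^2·(≡1) mod 5; (3|5)=-1, (1|5)=+1; (−1)^{6·2·2}·(-1)^2·(+1)^6 = +1.
v=∞: -37 < 0 and 29 > 0  ⇒  (a,b)_∞ = +1.
v=3: a=3^18·(≡2), b=3^8·(≡2) mod 3; (2|3)=-1, (2|3)=-1; (−1)^{18·8·1}·(-1)^8·(-1)^18 = +1.
v=37: a=37^3·(≡21), b=37^2·(≡5) mod 37; (21|37)=+1, (5|37)=-1; (−1)^{3·2·18}·(+1)^2·(-1)^3 = -1.
v=31: a=31^4·(≡8), b=31^2·(≡22) mod 31; (8|31)=+1, (22|31)=-1; (−1)^{4·2·15}·(+1)^2·(-1)^4 = +1.
|Ram(-37, 29)| = 2, even; anisotropic at {29, 37}.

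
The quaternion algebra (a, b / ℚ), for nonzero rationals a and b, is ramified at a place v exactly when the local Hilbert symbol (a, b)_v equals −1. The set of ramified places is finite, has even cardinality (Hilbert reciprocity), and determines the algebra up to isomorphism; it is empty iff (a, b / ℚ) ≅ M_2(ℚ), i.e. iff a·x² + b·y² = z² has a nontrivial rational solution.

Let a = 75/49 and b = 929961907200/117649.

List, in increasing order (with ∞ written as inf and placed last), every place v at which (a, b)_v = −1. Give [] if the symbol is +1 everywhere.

(a, b) ≡ (3, 448477) mod (ℚ^×)²; places V = {2, 3, 5, 7, 17, 23, 31, 37, ∞}.
(a,b)_31: α=0, u≡30; β=1, v≡6 (mod 31); (30|31)=-1, (6|31)=-1; sign (−1)^0·-1^1·-1^0 = -1.
(a,b)_37: α=0, u≡34; β=1, v≡19 (mod 37); (34|37)=+1, (19|37)=-1; sign (−1)^0·+1^1·-1^0 = +1.
(a,b)_23: α=0, u≡2; β=1, v≡8 (mod 23); (2|23)=+1, (8|23)=+1; sign (−1)^0·+1^1·+1^0 = +1.
(a,b)_7: α=-2, u≡5; β=-6, v≡4 (mod 7); (5|7)=-1, (4|7)=+1; sign (−1)^0·-1^-6·+1^-2 = +1.
(a,b)_2: α=0, β=10; u≡3, v≡5 (mod 8); ε(u)ε(v)=1·0, αω(v)=0·1, βω(u)=10·1; sum ≡ 0  ⇒  +1.
(a,b)_17: α=0, u≡5; β=1, v≡3 (mod 17); (5|17)=-1, (3|17)=-1; sign (−1)^0·-1^1·-1^0 = -1.
(a,b)_∞: sgn(3)=+, sgn(448477)=+, so +1.
(a,b)_5: α=2, u≡2; β=2, v≡2 (mod 5); (2|5)=-1, (2|5)=-1; sign (−1)^0·-1^2·-1^2 = +1.
(a,b)_3: α=1, u≡1; β=4, v≡1 (mod 3); (1|3)=+1, (1|3)=+1; sign (−1)^0·+1^4·+1^1 = +1.
|Ram(3, 448477)| = 2, even; anisotropic at {17, 31}.

[17, 31]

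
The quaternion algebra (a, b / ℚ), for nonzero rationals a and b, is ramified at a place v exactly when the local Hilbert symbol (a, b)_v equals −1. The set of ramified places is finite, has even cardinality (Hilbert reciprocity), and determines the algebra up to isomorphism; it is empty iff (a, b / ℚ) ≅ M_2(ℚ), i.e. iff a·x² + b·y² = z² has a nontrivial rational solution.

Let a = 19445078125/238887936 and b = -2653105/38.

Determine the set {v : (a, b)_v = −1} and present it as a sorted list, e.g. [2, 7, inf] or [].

(a, b) ≡ (85, -41990) mod (ℚ^×)²; places V = {2, 3, 5, 7, 11, 13, 17, 19, 23, ∞}.
(a,b)_13: α=0, u≡5; β=1, v≡11 (mod 13); (5|13)=-1, (11|13)=-1; sign (−1)^0·-1^1·-1^0 = -1.
(a,b)_11: α=4, u≡7; β=0, v≡8 (mod 11); (7|11)=-1, (8|11)=-1; sign (−1)^0·-1^0·-1^4 = +1.
(a,b)_7: α=-2, u≡2; β=4, v≡5 (mod 7); (2|7)=+1, (5|7)=-1; sign (−1)^0·+1^4·-1^-2 = +1.
(a,b)_19: α=0, u≡17; β=-1, v≡18 (mod 19); (17|19)=+1, (18|19)=-1; sign (−1)^0·+1^-1·-1^0 = +1.
(a,b)_17: α=1, u≡12; β=1, v≡3 (mod 17); (12|17)=-1, (3|17)=-1; sign (−1)^0·-1^1·-1^1 = +1.
(a,b)_23: α=-2, u≡4; β=0, v≡4 (mod 23); (4|23)=+1, (4|23)=+1; sign (−1)^0·+1^0·+1^-2 = +1.
(a,b)_∞: sgn(85)=+, sgn(-41990)=−, so +1.
(a,b)_5: α=7, u≡2; β=1, v≡3 (mod 5); (2|5)=-1, (3|5)=-1; sign (−1)^0·-1^1·-1^7 = +1.
(a,b)_3: α=-2, u≡1; β=0, v≡1 (mod 3); (1|3)=+1, (1|3)=+1; sign (−1)^0·+1^0·+1^-2 = +1.
(a,b)_2: α=-10, β=-1; u≡5, v≡5 (mod 8); ε(u)ε(v)=0·0, αω(v)=-10·1, βω(u)=-1·1; sum ≡ 1  ⇒  -1.
|Ram(85, -41990)| = 2, even; anisotropic at {2, 13}.

[2, 13]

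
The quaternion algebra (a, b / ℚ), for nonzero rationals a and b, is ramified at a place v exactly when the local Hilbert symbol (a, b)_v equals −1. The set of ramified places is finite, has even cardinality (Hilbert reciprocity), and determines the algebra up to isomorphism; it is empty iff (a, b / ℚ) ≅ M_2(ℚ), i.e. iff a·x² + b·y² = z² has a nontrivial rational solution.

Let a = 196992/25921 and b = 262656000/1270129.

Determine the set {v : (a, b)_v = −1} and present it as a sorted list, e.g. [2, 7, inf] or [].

[2, 3, 5, 19]

(a, b) ≡ (38, 285) mod (ℚ^×)²; places V = {2, 3, 5, 7, 19, 23, ∞}.
(a,b)_7: α=-2, u≡3; β=-4, v≡3 (mod 7); (3|7)=-1, (3|7)=-1; sign (−1)^0·-1^-4·-1^-2 = +1.
(a,b)_∞: sgn(38)=+, sgn(285)=+, so +1.
(a,b)_19: α=1, u≡14; β=1, v≡10 (mod 19); (14|19)=-1, (10|19)=-1; sign (−1)^1·-1^1·-1^1 = -1.
(a,b)_5: α=0, u≡2; β=3, v≡2 (mod 5); (2|5)=-1, (2|5)=-1; sign (−1)^0·-1^3·-1^0 = -1.
(a,b)_23: α=-2, u≡22; β=-2, v≡13 (mod 23); (22|23)=-1, (13|23)=+1; sign (−1)^0·-1^-2·+1^-2 = +1.
(a,b)_3: α=4, u≡2; β=3, v≡2 (mod 3); (2|3)=-1, (2|3)=-1; sign (−1)^0·-1^3·-1^4 = -1.
(a,b)_2: α=7, β=12; u≡3, v≡5 (mod 8); ε(u)ε(v)=1·0, αω(v)=7·1, βω(u)=12·1; sum ≡ 1  ⇒  -1.
(38, 285 / ℚ) ramifies at {2, 3, 5, 19}: a division algebra.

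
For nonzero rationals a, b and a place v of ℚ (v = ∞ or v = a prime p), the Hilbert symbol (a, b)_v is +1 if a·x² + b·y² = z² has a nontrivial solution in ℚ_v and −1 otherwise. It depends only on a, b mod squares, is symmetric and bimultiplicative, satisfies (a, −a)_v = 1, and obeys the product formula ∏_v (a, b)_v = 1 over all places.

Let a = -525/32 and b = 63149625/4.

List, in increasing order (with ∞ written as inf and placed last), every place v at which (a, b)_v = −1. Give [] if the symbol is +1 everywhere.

[5, 11]

Mod squares: a ≡ -42, b ≡ 385. Check v ∈ {∞, 2, 3, 5, 7, 11}.
v=7: a=7^1·(≡4), b=7^1·(≡5) mod 7; (4|7)=+1, (5|7)=-1; (−1)^{1·1·3}·(+1)^1·(-1)^1 = +1.
v=3: a=3^1·(≡1), b=3^8·(≡1) mod 3; (1|3)=+1, (1|3)=+1; (−1)^{1·8·1}·(+1)^8·(+1)^1 = +1.
v=2: v_2(a)=-5, v_2(b)=-2; units ≡ 3, 1 (mod 8); ε·ε+αω+βω = 1·0+-5·0+-2·1 ≡ 0  ⇒  (a,b)_2 = +1.
v=∞: -42 < 0 and 385 > 0  ⇒  (a,b)_∞ = +1.
v=11: a=11^0·(≡8), b=11^1·(≡2) mod 11; (8|11)=-1, (2|11)=-1; (−1)^{0·1·5}·(-1)^1·(-1)^0 = -1.
v=5: a=5^2·(≡2), b=5^3·(≡3) mod 5; (2|5)=-1, (3|5)=-1; (−1)^{2·3·2}·(-1)^3·(-1)^2 = -1.
(-42, 385 / ℚ) ramifies at {5, 11}: a division algebra.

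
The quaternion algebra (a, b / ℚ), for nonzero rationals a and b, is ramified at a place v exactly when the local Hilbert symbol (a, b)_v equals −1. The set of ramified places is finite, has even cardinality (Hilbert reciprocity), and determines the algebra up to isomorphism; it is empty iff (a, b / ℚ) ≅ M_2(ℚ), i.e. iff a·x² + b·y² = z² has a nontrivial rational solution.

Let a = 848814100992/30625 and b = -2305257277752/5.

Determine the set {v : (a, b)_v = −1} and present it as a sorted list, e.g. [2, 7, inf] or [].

[2, 5, 11, 13]

Mod squares: a ≡ 505362, b ≡ -64790. Check v ∈ {∞, 2, 3, 5, 7, 11, 13, 19, 31}.
v=3: a=3^9·(≡1), b=3^6·(≡1) mod 3; (1|3)=+1, (1|3)=+1; (−1)^{9·6·1}·(+1)^6·(+1)^9 = +1.
v=19: a=19^1·(≡17), b=19^3·(≡8) mod 19; (17|19)=+1, (8|19)=-1; (−1)^{1·3·9}·(+1)^3·(-1)^1 = +1.
v=∞: 505362 > 0 and -64790 < 0  ⇒  (a,b)_∞ = +1.
v=2: v_2(a)=9, v_2(b)=3; units ≡ 1, 5 (mod 8); ε·ε+αω+βω = 0·0+9·1+3·0 ≡ 1  ⇒  (a,b)_2 = -1.
v=13: a=13^1·(≡9), b=13^2·(≡11) mod 13; (9|13)=+1, (11|13)=-1; (−1)^{1·2·6}·(+1)^2·(-1)^1 = -1.
v=7: a=7^-2·(≡2), b=7^0·(≡1) mod 7; (2|7)=+1, (1|7)=+1; (−1)^{-2·0·3}·(+1)^0·(+1)^-2 = +1.
v=11: a=11^1·(≡2), b=11^1·(≡6) mod 11; (2|11)=-1, (6|11)=-1; (−1)^{1·1·5}·(-1)^1·(-1)^1 = -1.
v=31: a=31^1·(≡17), b=31^1·(≡25) mod 31; (17|31)=-1, (25|31)=+1; (−1)^{1·1·15}·(-1)^1·(+1)^1 = +1.
v=5: a=5^-4·(≡3), b=5^-1·(≡3) mod 5; (3|5)=-1, (3|5)=-1; (−1)^{-4·-1·2}·(-1)^-1·(-1)^-4 = -1.
Ram(505362, -64790) = {2, 5, 11, 13}; no ℚ_2-point on the conic.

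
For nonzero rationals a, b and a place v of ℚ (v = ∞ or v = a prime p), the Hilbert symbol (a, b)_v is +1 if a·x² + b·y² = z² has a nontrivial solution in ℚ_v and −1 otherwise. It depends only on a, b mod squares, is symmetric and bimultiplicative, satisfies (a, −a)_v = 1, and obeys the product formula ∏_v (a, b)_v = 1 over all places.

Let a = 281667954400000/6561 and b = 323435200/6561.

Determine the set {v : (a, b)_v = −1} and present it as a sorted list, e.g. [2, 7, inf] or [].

Mod squares: a ≡ 235, b ≡ 202147. Check v ∈ {∞, 2, 3, 5, 7, 11, 17, 23, 47}.
v=2: v_2(a)=8, v_2(b)=6; units ≡ 3, 3 (mod 8); ε·ε+αω+βω = 1·1+8·1+6·1 ≡ 1  ⇒  (a,b)_2 = -1.
v=3: a=3^-8·(≡1), b=3^-8·(≡1) mod 3; (1|3)=+1, (1|3)=+1; (−1)^{-8·-8·1}·(+1)^-8·(+1)^-8 = +1.
v=47: a=47^1·(≡31), b=47^1·(≡42) mod 47; (31|47)=-1, (42|47)=+1; (−1)^{1·1·23}·(-1)^1·(+1)^1 = +1.
v=11: a=11^0·(≡5), b=11^1·(≡7) mod 11; (5|11)=+1, (7|11)=-1; (−1)^{0·1·5}·(+1)^1·(-1)^0 = +1.
v=7: a=7^2·(≡2), b=7^0·(≡2) mod 7; (2|7)=+1, (2|7)=+1; (−1)^{2·0·3}·(+1)^0·(+1)^2 = +1.
v=23: a=23^2·(≡22), b=23^1·(≡18) mod 23; (22|23)=-1, (18|23)=+1; (−1)^{2·1·11}·(-1)^1·(+1)^2 = -1.
v=17: a=17^2·(≡14), b=17^1·(≡1) mod 17; (14|17)=-1, (1|17)=+1; (−1)^{2·1·8}·(-1)^1·(+1)^2 = -1.
v=∞: 235 > 0 and 202147 > 0  ⇒  (a,b)_∞ = +1.
v=5: a=5^5·(≡3), b=5^2·(≡3) mod 5; (3|5)=-1, (3|5)=-1; (−1)^{5·2·2}·(-1)^2·(-1)^5 = -1.
|Ram(235, 202147)| = 4, even; anisotropic at {2, 5, 17, 23}.

[2, 5, 17, 23]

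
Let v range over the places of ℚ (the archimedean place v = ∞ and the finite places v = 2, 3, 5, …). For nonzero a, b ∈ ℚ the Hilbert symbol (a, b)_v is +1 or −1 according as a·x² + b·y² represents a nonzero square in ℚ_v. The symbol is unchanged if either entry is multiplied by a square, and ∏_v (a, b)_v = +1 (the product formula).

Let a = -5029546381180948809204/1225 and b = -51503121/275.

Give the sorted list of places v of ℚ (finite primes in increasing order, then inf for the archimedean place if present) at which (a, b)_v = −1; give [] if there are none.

[3, 19, 43, inf]

Mod squares: a ≡ -2081955381, b ≡ -777139. Check v ∈ {∞, 2, 3, 5, 7, 11, 19, 31, 43, 47, 53}.
v=5: a=5^-2·(≡4), b=5^-2·(≡4) mod 5; (4|5)=+1, (4|5)=+1; (−1)^{-2·-2·2}·(+1)^-2·(+1)^-2 = +1.
v=43: a=43^3·(≡29), b=43^1·(≡39) mod 43; (29|43)=-1, (39|43)=-1; (−1)^{3·1·21}·(-1)^1·(-1)^3 = -1.
v=3: a=3^1·(≡1), b=3^6·(≡2) mod 3; (1|3)=+1, (2|3)=-1; (−1)^{1·6·1}·(+1)^6·(-1)^1 = -1.
v=7: a=7^-2·(≡5), b=7^0·(≡1) mod 7; (5|7)=-1, (1|7)=+1; (−1)^{-2·0·3}·(-1)^0·(+1)^-2 = +1.
v=2: v_2(a)=2, v_2(b)=0; units ≡ 3, 5 (mod 8); ε·ε+αω+βω = 1·0+2·1+0·1 ≡ 0  ⇒  (a,b)_2 = +1.
v=31: a=31^3·(≡26), b=31^1·(≡2) mod 31; (26|31)=-1, (2|31)=+1; (−1)^{3·1·15}·(-1)^1·(+1)^3 = +1.
v=53: a=53^3·(≡21), b=53^1·(≡21) mod 53; (21|53)=-1, (21|53)=-1; (−1)^{3·1·26}·(-1)^1·(-1)^3 = +1.
v=47: a=47^1·(≡13), b=47^0·(≡14) mod 47; (13|47)=-1, (14|47)=+1; (−1)^{1·0·23}·(-1)^0·(+1)^1 = +1.
v=∞: -2081955381 < 0 and -777139 < 0  ⇒  (a,b)_∞ = -1.
v=19: a=19^1·(≡7), b=19^0·(≡3) mod 19; (7|19)=+1, (3|19)=-1; (−1)^{1·0·9}·(+1)^0·(-1)^1 = -1.
v=11: a=11^3·(≡10), b=11^-1·(≡4) mod 11; (10|11)=-1, (4|11)=+1; (−1)^{3·-1·5}·(-1)^-1·(+1)^3 = +1.
Ram(-2081955381, -777139) = {3, 19, 43, ∞}; no ℚ_3-point on the conic.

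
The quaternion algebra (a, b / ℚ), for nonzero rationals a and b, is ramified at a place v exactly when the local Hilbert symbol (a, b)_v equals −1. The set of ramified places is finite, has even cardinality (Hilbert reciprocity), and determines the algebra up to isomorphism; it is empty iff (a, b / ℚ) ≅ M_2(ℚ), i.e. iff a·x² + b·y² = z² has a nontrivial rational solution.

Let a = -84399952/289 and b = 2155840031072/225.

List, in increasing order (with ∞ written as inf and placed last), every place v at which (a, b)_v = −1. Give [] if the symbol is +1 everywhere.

[]

(a, b) ≡ (-13, 182) mod (ℚ^×)²; places V = {2, 3, 5, 7, 13, 17, 23, ∞}.
(a,b)_3: α=0, u≡2; β=-2, v≡2 (mod 3); (2|3)=-1, (2|3)=-1; sign (−1)^0·-1^-2·-1^0 = +1.
(a,b)_∞: sgn(-13)=−, sgn(182)=+, so +1.
(a,b)_23: α=0, u≡21; β=2, v≡19 (mod 23); (21|23)=-1, (19|23)=-1; sign (−1)^0·-1^2·-1^0 = +1.
(a,b)_13: α=3, u≡4; β=5, v≡9 (mod 13); (4|13)=+1, (9|13)=+1; sign (−1)^0·+1^5·+1^3 = +1.
(a,b)_5: α=0, u≡2; β=-2, v≡3 (mod 5); (2|5)=-1, (3|5)=-1; sign (−1)^0·-1^-2·-1^0 = +1.
(a,b)_7: α=4, u≡1; β=3, v≡5 (mod 7); (1|7)=+1, (5|7)=-1; sign (−1)^0·+1^3·-1^4 = +1.
(a,b)_2: α=4, β=5; u≡3, v≡3 (mod 8); ε(u)ε(v)=1·1, αω(v)=4·1, βω(u)=5·1; sum ≡ 0  ⇒  +1.
(a,b)_17: α=-2, u≡16; β=0, v≡12 (mod 17); (16|17)=+1, (12|17)=-1; sign (−1)^0·+1^0·-1^-2 = +1.
Ram(a, b) = ∅: the form -13·x² + 182·y² − z² is isotropic over every ℚ_v, so by Hasse–Minkowski it is isotropic over ℚ.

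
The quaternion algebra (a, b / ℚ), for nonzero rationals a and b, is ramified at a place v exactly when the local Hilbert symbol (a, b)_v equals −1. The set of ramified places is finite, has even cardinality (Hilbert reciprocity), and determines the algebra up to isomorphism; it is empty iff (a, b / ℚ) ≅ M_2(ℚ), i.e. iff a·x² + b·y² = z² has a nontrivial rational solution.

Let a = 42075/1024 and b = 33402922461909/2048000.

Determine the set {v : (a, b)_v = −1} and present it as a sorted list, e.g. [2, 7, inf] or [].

(a, b) ≡ (187, 1105) mod (ℚ^×)²; places V = {2, 3, 5, 7, 11, 13, 17, ∞}.
(a,b)_2: α=-10, β=-14; u≡3, v≡1 (mod 8); ε(u)ε(v)=1·0, αω(v)=-10·0, βω(u)=-14·1; sum ≡ 0  ⇒  +1.
(a,b)_17: α=1, u≡11; β=3, v≡14 (mod 17); (11|17)=-1, (14|17)=-1; sign (−1)^0·-1^3·-1^1 = +1.
(a,b)_5: α=2, u≡2; β=-3, v≡1 (mod 5); (2|5)=-1, (1|5)=+1; sign (−1)^0·-1^-3·+1^2 = -1.
(a,b)_∞: sgn(187)=+, sgn(1105)=+, so +1.
(a,b)_3: α=2, u≡1; β=6, v≡1 (mod 3); (1|3)=+1, (1|3)=+1; sign (−1)^0·+1^6·+1^2 = +1.
(a,b)_13: α=0, u≡2; β=1, v≡8 (mod 13); (2|13)=-1, (8|13)=-1; sign (−1)^0·-1^1·-1^0 = -1.
(a,b)_11: α=1, u≡8; β=4, v≡5 (mod 11); (8|11)=-1, (5|11)=+1; sign (−1)^0·-1^4·+1^1 = +1.
(a,b)_7: α=0, u≡6; β=2, v≡6 (mod 7); (6|7)=-1, (6|7)=-1; sign (−1)^0·-1^2·-1^0 = +1.
|Ram(187, 1105)| = 2, even; anisotropic at {5, 13}.

[5, 13]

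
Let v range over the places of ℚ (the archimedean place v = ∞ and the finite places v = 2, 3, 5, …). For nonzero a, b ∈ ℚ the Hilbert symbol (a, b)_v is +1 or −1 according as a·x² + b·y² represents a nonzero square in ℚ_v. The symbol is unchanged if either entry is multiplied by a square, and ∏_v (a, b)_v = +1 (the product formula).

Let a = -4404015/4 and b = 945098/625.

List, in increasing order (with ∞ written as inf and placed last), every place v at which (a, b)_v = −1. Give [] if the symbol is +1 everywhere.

Mod squares: a ≡ -489335, b ≡ 2618. Check v ∈ {∞, 2, 3, 5, 7, 11, 17, 19, 31, 41}.
v=41: a=41^1·(≡32), b=41^0·(≡13) mod 41; (32|41)=+1, (13|41)=-1; (−1)^{1·0·20}·(+1)^0·(-1)^1 = -1.
v=31: a=31^1·(≡2), b=31^0·(≡25) mod 31; (2|31)=+1, (25|31)=+1; (−1)^{1·0·15}·(+1)^0·(+1)^1 = +1.
v=3: a=3^2·(≡1), b=3^0·(≡2) mod 3; (1|3)=+1, (2|3)=-1; (−1)^{2·0·1}·(+1)^0·(-1)^2 = +1.
v=7: a=7^1·(≡2), b=7^1·(≡6) mod 7; (2|7)=+1, (6|7)=-1; (−1)^{1·1·3}·(+1)^1·(-1)^1 = +1.
v=11: a=11^1·(≡6), b=11^1·(≡7) mod 11; (6|11)=-1, (7|11)=-1; (−1)^{1·1·5}·(-1)^1·(-1)^1 = -1.
v=∞: -489335 < 0 and 2618 > 0  ⇒  (a,b)_∞ = +1.
v=2: v_2(a)=-2, v_2(b)=1; units ≡ 1, 5 (mod 8); ε·ε+αω+βω = 0·0+-2·1+1·0 ≡ 0  ⇒  (a,b)_2 = +1.
v=19: a=19^0·(≡13), b=19^2·(≡2) mod 19; (13|19)=-1, (2|19)=-1; (−1)^{0·2·9}·(-1)^2·(-1)^0 = +1.
v=5: a=5^1·(≡3), b=5^-4·(≡3) mod 5; (3|5)=-1, (3|5)=-1; (−1)^{1·-4·2}·(-1)^-4·(-1)^1 = -1.
v=17: a=17^0·(≡14), b=17^1·(≡16) mod 17; (14|17)=-1, (16|17)=+1; (−1)^{0·1·8}·(-1)^1·(+1)^0 = -1.
Ram(-489335, 2618) = {5, 11, 17, 41}; no ℚ_5-point on the conic.

[5, 11, 17, 41]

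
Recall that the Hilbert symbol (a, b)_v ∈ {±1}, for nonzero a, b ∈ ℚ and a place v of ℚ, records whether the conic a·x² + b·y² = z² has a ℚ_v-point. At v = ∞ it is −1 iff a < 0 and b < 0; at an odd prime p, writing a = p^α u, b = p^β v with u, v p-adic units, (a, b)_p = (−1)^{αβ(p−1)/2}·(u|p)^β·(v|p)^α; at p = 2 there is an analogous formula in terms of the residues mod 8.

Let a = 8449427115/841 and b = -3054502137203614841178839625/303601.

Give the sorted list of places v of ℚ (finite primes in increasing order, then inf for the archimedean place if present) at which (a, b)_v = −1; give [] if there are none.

(a, b) ≡ (11590435, -3465540065) mod (ℚ^×)²; places V = {2, 3, 5, 13, 19, 23, 29, 31, 37, 43, 47, ∞}.
(a,b)_23: α=0, u≡20; β=1, v≡9 (mod 23); (20|23)=-1, (9|23)=+1; sign (−1)^0·-1^1·+1^0 = -1.
(a,b)_29: α=-2, u≡20; β=-2, v≡1 (mod 29); (20|29)=+1, (1|29)=+1; sign (−1)^0·+1^-2·+1^-2 = +1.
(a,b)_47: α=1, u≡38; β=3, v≡7 (mod 47); (38|47)=-1, (7|47)=+1; sign (−1)^1·-1^3·+1^1 = +1.
(a,b)_37: α=1, u≡18; β=3, v≡24 (mod 37); (18|37)=-1, (24|37)=-1; sign (−1)^0·-1^3·-1^1 = +1.
(a,b)_3: α=6, u≡1; β=8, v≡1 (mod 3); (1|3)=+1, (1|3)=+1; sign (−1)^0·+1^8·+1^6 = +1.
(a,b)_13: α=0, u≡10; β=1, v≡1 (mod 13); (10|13)=+1, (1|13)=+1; sign (−1)^0·+1^1·+1^0 = +1.
(a,b)_31: α=1, u≡7; β=3, v≡26 (mod 31); (7|31)=+1, (26|31)=-1; sign (−1)^1·+1^3·-1^1 = +1.
(a,b)_2: α=0, β=0; u≡3, v≡7 (mod 8); ε(u)ε(v)=1·1, αω(v)=0·0, βω(u)=0·1; sum ≡ 1  ⇒  -1.
(a,b)_43: α=1, u≡9; β=3, v≡34 (mod 43); (9|43)=+1, (34|43)=-1; sign (−1)^1·+1^3·-1^1 = +1.
(a,b)_5: α=1, u≡3; β=3, v≡3 (mod 5); (3|5)=-1, (3|5)=-1; sign (−1)^0·-1^3·-1^1 = +1.
(a,b)_19: α=0, u≡1; β=-2, v≡9 (mod 19); (1|19)=+1, (9|19)=+1; sign (−1)^0·+1^-2·+1^0 = +1.
(a,b)_∞: sgn(11590435)=+, sgn(-3465540065)=−, so +1.
Ram(11590435, -3465540065) = {2, 23}; no ℚ_2-point on the conic.

[2, 23]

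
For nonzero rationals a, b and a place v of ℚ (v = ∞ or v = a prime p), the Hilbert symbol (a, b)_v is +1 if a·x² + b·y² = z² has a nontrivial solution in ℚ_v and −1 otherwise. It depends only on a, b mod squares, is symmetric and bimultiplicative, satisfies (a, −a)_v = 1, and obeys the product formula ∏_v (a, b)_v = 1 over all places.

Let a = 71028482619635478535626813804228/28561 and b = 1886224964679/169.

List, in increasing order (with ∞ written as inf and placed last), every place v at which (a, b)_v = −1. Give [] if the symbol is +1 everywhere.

[11, 19]

Mod squares: a ≡ 61617, b ≡ 10541751. Check v ∈ {∞, 2, 3, 11, 13, 17, 19, 23, 43, 47}.
v=43: a=43^2·(≡13), b=43^1·(≡15) mod 43; (13|43)=+1, (15|43)=+1; (−1)^{2·1·21}·(+1)^1·(+1)^2 = +1.
v=∞: 61617 > 0 and 10541751 > 0  ⇒  (a,b)_∞ = +1.
v=47: a=47^5·(≡8), b=47^2·(≡16) mod 47; (8|47)=+1, (16|47)=+1; (−1)^{5·2·23}·(+1)^2·(+1)^5 = +1.
v=17: a=17^2·(≡16), b=17^1·(≡7) mod 17; (16|17)=+1, (7|17)=-1; (−1)^{2·1·8}·(+1)^1·(-1)^2 = +1.
v=23: a=23^3·(≡22), b=23^1·(≡1) mod 23; (22|23)=-1, (1|23)=+1; (−1)^{3·1·11}·(-1)^1·(+1)^3 = +1.
v=19: a=19^3·(≡15), b=19^1·(≡8) mod 19; (15|19)=-1, (8|19)=-1; (−1)^{3·1·9}·(-1)^1·(-1)^3 = -1.
v=2: v_2(a)=2, v_2(b)=0; units ≡ 1, 7 (mod 8); ε·ε+αω+βω = 0·1+2·0+0·0 ≡ 0  ⇒  (a,b)_2 = +1.
v=11: a=11^2·(≡10), b=11^1·(≡2) mod 11; (10|11)=-1, (2|11)=-1; (−1)^{2·1·5}·(-1)^1·(-1)^2 = -1.
v=13: a=13^-4·(≡1), b=13^-2·(≡3) mod 13; (1|13)=+1, (3|13)=+1; (−1)^{-4·-2·6}·(+1)^-2·(+1)^-4 = +1.
v=3: a=3^15·(≡1), b=3^5·(≡2) mod 3; (1|3)=+1, (2|3)=-1; (−1)^{15·5·1}·(+1)^5·(-1)^15 = +1.
|Ram(61617, 10541751)| = 2, even; anisotropic at {11, 19}.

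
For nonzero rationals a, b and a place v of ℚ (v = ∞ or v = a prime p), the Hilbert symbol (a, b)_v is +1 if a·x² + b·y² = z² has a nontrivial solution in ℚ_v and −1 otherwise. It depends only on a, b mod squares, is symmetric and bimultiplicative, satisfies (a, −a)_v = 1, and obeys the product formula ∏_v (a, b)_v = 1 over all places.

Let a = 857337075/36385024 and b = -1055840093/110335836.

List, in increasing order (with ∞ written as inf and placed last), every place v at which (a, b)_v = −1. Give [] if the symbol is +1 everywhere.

(a, b) ≡ (3, -3003) mod (ℚ^×)²; places V = {2, 3, 5, 7, 11, 13, 23, 29, ∞}.
(a,b)_3: α=3, u≡1; β=-1, v≡1 (mod 3); (1|3)=+1, (1|3)=+1; sign (−1)^1·+1^-1·+1^3 = -1.
(a,b)_29: α=-2, u≡26; β=-4, v≡13 (mod 29); (26|29)=-1, (13|29)=+1; sign (−1)^0·-1^-4·+1^-2 = +1.
(a,b)_13: α=-2, u≡12; β=-1, v≡3 (mod 13); (12|13)=+1, (3|13)=+1; sign (−1)^0·+1^-1·+1^-2 = +1.
(a,b)_23: α=2, u≡2; β=4, v≡19 (mod 23); (2|23)=+1, (19|23)=-1; sign (−1)^0·+1^4·-1^2 = +1.
(a,b)_5: α=2, u≡2; β=0, v≡2 (mod 5); (2|5)=-1, (2|5)=-1; sign (−1)^0·-1^0·-1^2 = +1.
(a,b)_∞: sgn(3)=+, sgn(-3003)=−, so +1.
(a,b)_11: α=0, u≡9; β=1, v≡7 (mod 11); (9|11)=+1, (7|11)=-1; sign (−1)^0·+1^1·-1^0 = +1.
(a,b)_2: α=-8, β=-2; u≡3, v≡5 (mod 8); ε(u)ε(v)=1·0, αω(v)=-8·1, βω(u)=-2·1; sum ≡ 0  ⇒  +1.
(a,b)_7: α=4, u≡3; β=3, v≡3 (mod 7); (3|7)=-1, (3|7)=-1; sign (−1)^0·-1^3·-1^4 = -1.
(3, -3003 / ℚ) ramifies at {3, 7}: a division algebra.

[3, 7]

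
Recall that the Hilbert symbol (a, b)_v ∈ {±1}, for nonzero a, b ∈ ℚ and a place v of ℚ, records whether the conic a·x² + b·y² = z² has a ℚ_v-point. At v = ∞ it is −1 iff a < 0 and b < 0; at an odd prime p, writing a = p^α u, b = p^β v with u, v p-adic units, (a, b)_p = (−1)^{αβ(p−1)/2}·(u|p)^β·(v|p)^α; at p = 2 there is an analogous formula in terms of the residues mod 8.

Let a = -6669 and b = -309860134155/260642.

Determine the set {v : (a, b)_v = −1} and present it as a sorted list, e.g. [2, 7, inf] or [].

[2, 3, 11, 17, 19, inf]

Mod squares: a ≡ -741, b ≡ -24310. Check v ∈ {∞, 2, 3, 5, 11, 13, 17, 19}.
v=17: a=17^0·(≡12), b=17^3·(≡15) mod 17; (12|17)=-1, (15|17)=+1; (−1)^{0·3·8}·(-1)^3·(+1)^0 = -1.
v=19: a=19^1·(≡10), b=19^-4·(≡15) mod 19; (10|19)=-1, (15|19)=-1; (−1)^{1·-4·9}·(-1)^-4·(-1)^1 = -1.
v=5: a=5^0·(≡1), b=5^1·(≡2) mod 5; (1|5)=+1, (2|5)=-1; (−1)^{0·1·2}·(+1)^1·(-1)^0 = +1.
v=∞: -741 < 0 and -24310 < 0  ⇒  (a,b)_∞ = -1.
v=3: a=3^3·(≡2), b=3^6·(≡2) mod 3; (2|3)=-1, (2|3)=-1; (−1)^{3·6·1}·(-1)^6·(-1)^3 = -1.
v=11: a=11^0·(≡8), b=11^3·(≡4) mod 11; (8|11)=-1, (4|11)=+1; (−1)^{0·3·5}·(-1)^3·(+1)^0 = -1.
v=2: v_2(a)=0, v_2(b)=-1; units ≡ 3, 5 (mod 8); ε·ε+αω+βω = 1·0+0·1+-1·1 ≡ 1  ⇒  (a,b)_2 = -1.
v=13: a=13^1·(≡7), b=13^1·(≡5) mod 13; (7|13)=-1, (5|13)=-1; (−1)^{1·1·6}·(-1)^1·(-1)^1 = +1.
|Ram(-741, -24310)| = 6, even; anisotropic at {2, 3, 11, 17, 19, ∞}.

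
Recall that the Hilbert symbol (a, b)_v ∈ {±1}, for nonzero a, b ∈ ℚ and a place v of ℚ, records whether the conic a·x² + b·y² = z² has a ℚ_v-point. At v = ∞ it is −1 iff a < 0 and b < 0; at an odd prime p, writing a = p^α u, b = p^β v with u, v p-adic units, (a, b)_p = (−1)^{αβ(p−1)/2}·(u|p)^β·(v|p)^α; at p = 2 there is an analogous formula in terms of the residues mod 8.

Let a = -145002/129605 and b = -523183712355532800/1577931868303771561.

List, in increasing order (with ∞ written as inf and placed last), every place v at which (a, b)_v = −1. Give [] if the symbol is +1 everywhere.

Mod squares: a ≡ -4290, b ≡ -3. Check v ∈ {∞, 2, 3, 5, 7, 11, 13, 23, 43}.
v=7: a=7^-2·(≡4), b=7^-8·(≡2) mod 7; (4|7)=+1, (2|7)=+1; (−1)^{-2·-8·3}·(+1)^-8·(+1)^-2 = +1.
v=43: a=43^0·(≡41), b=43^-2·(≡17) mod 43; (41|43)=+1, (17|43)=+1; (−1)^{0·-2·21}·(+1)^-2·(+1)^0 = +1.
v=13: a=13^3·(≡8), b=13^6·(≡1) mod 13; (8|13)=-1, (1|13)=+1; (−1)^{3·6·6}·(-1)^6·(+1)^3 = +1.
v=11: a=11^1·(≡6), b=11^2·(≡8) mod 11; (6|11)=-1, (8|11)=-1; (−1)^{1·2·5}·(-1)^2·(-1)^1 = -1.
v=∞: -4290 < 0 and -3 < 0  ⇒  (a,b)_∞ = -1.
v=5: a=5^-1·(≡3), b=5^2·(≡3) mod 5; (3|5)=-1, (3|5)=-1; (−1)^{-1·2·2}·(-1)^2·(-1)^-1 = -1.
v=3: a=3^1·(≡1), b=3^7·(≡2) mod 3; (1|3)=+1, (2|3)=-1; (−1)^{1·7·1}·(+1)^7·(-1)^1 = +1.
v=23: a=23^-2·(≡7), b=23^-6·(≡20) mod 23; (7|23)=-1, (20|23)=-1; (−1)^{-2·-6·11}·(-1)^-6·(-1)^-2 = +1.
v=2: v_2(a)=1, v_2(b)=14; units ≡ 7, 5 (mod 8); ε·ε+αω+βω = 1·0+1·1+14·0 ≡ 1  ⇒  (a,b)_2 = -1.
Ram(-4290, -3) = {2, 5, 11, ∞}; no ℚ_2-point on the conic.

[2, 5, 11, inf]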